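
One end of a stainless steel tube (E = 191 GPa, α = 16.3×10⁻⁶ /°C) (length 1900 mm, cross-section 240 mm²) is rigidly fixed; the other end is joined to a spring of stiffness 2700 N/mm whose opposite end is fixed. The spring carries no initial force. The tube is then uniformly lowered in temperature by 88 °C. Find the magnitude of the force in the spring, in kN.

The unrestrained thermal change is αΔT L = 16.3×10⁻⁶ × 88 × 1900 = 2.725 mm.
Let P be the tensile force in the spring. The tube extends elastically by PL/(AE) and the spring stretches by P/k; together these equal δ_free.
So P = δ_free / [L/(AE) + 1/k] = 2.725 / [ 1900/(240×191×10³) + 1/(2700) ].
P = 2.725 / 0.0004118 = 6618 N.

P ≈ 6.62 kN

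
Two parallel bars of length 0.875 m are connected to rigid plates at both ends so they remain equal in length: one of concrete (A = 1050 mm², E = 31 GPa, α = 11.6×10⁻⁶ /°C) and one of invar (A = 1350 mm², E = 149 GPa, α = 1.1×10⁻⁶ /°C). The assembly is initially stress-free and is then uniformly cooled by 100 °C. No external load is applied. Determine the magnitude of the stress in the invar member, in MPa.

σ ≈ 21.8 MPa (compressive)

The concrete has the larger α, so on cooling it would change length more than the invar if both were free. The rigid plates force a common final length, so the concrete is put into tension and the invar into compression, with equal and opposite forces P (no external load).
Setting the final lengths equal and cancelling L: (α₁ − α₂)ΔT = P/(A₁E₁) + P/(A₂E₂).
|α₁ − α₂|·ΔT = 10.5×10⁻⁶ × 100 = 0.00105.
1/(A₁E₁) + 1/(A₂E₂) = 1/(1050×31×10³) + 1/(1350×149×10³) = 3.569×10⁻⁸ N⁻¹.
So P = 0.00105 / 3.569×10⁻⁸ = 29.42 kN.
σ_{invar} = P/A₂ = 29420/1350 = 21.79 MPa, compressive.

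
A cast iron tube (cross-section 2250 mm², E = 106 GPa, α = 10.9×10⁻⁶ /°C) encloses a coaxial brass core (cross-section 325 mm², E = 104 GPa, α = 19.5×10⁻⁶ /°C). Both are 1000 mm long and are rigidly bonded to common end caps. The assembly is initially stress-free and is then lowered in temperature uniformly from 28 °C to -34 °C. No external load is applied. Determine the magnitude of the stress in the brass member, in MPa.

σ ≈ 48.6 MPa (tensile)

Equilibrium of a rigid end plate with no external load gives equal and opposite internal forces ±P in the two members. Since α_{brass} > α_{cast iron}, cooling drives the brass into tension and the cast iron into compression.
Setting the final lengths equal and cancelling L: (α₁ − α₂)ΔT = P/(A₁E₁) + P/(A₂E₂).
|α₁ − α₂|·ΔT = 8.6×10⁻⁶ × 62 = 0.0005332.
1/(A₁E₁) + 1/(A₂E₂) = 1/(2250×106×10³) + 1/(325×104×10³) = 3.378×10⁻⁸ N⁻¹.
P = 0.0005332 / 3.378×10⁻⁸ = 15790 N = 15.79 kN.
σ_{brass} = P/A₂ = 15790/325 = 48.57 MPa, tensile.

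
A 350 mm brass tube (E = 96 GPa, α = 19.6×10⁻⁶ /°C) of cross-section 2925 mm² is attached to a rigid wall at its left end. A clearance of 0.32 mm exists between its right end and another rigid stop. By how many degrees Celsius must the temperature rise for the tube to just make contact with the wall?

ΔT ≈ 46.6 °C

Contact occurs when the free expansion equals the gap: αΔT L = 0.32 mm.
So ΔT = g/(αL) = 0.32/(19.6×10⁻⁶ × 350) = 46.65 °C.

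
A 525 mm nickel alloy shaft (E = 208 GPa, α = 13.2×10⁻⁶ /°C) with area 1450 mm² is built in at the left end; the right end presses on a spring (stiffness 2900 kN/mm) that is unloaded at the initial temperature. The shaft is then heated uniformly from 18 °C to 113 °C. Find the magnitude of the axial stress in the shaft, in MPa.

σ ≈ 218 MPa (compressive)

Free thermal expansion: δ_free = αΔT L = 13.2×10⁻⁶ × 95 × 525 = 0.6583 mm.
Let P be the compressive force at the spring. The shaft shortens elastically by PL/(AE) and the spring compresses by P/k; together these equal δ_free.
P [ L/(AE) + 1/k ] = δ_free → P [ 525/(1450×208×10³) + 1/(2900×10³) ] = 0.6583.
P = 0.6583 / 2.086×10⁻⁶ = 315700 N.
σ = P/A = 315700/1450 = 217.7 MPa.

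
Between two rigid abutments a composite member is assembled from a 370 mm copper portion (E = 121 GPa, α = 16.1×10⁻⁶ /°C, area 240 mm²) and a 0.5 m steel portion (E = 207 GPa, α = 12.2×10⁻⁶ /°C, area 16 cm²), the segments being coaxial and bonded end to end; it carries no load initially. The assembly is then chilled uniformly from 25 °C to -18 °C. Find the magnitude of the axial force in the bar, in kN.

With the walls removed the bar would change length by δ_free = Σ αᵢΔT Lᵢ = 16.1×10⁻⁶×43×370 + 12.2×10⁻⁶×43×500 = 0.5185 mm.
The walls prevent any net length change, so an axial force P (same in every segment) develops. Compatibility: P · Σ Lᵢ/(AᵢEᵢ) = δ_free.
The series flexibility is Σ Lᵢ/(AᵢEᵢ) = 370/(240×121×10³) + 500/(1600×207×10³) = 1.425×10⁻⁵ mm/N.
Hence P = δ_free / Σ(L/AE) = 0.5185/1.425×10⁻⁵ = 36.38 kN (tensile).

P ≈ 36.4 kN (tensile)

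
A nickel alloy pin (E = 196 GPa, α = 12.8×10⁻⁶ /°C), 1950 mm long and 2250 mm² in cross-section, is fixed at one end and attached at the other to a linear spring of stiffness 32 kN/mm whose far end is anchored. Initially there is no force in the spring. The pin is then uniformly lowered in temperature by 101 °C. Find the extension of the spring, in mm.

δ ≈ 2.21 mm

Free thermal contraction: δ_free = αΔT L = 12.8×10⁻⁶ × 101 × 1950 = 2.521 mm.
Let P be the tensile force in the spring. The pin extends elastically by PL/(AE) and the spring stretches by P/k; together these equal δ_free.
P [ L/(AE) + 1/k ] = δ_free → P [ 1950/(2250×196×10³) + 1/(32×10³) ] = 2.521.
P = 2.521 / 3.567×10⁻⁵ = 70670 N.
Spring extension = P/k = 70670/(32×10³) = 2.208 mm.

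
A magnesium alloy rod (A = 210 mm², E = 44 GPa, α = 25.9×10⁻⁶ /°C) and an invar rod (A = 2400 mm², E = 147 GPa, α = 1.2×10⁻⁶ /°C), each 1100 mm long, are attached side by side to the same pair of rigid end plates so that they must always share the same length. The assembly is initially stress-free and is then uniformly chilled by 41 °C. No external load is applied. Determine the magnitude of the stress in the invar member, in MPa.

Both members must finish at the same length. With the larger α, the magnesium alloy tends to over-contract; the plates restrain it, putting the magnesium alloy in tension and the invar in compression. With no external load the two internal forces are equal and opposite, magnitude P.
Compatibility of the two members (thermal + elastic change equal): (α₁ − α₂)ΔT = P·[1/(A₁E₁) + 1/(A₂E₂)].
|α₁ − α₂|·ΔT = 24.7×10⁻⁶ × 41 = 0.001013.
1/(A₁E₁) + 1/(A₂E₂) = 1/(210×44×10³) + 1/(2400×147×10³) = 1.111×10⁻⁷ N⁻¹.
P = 0.001013 / 1.111×10⁻⁷ = 9119 N = 9.119 kN.
σ_{invar} = P/A₂ = 9119/2400 = 3.799 MPa, compressive.

σ ≈ 3.8 MPa (compressive)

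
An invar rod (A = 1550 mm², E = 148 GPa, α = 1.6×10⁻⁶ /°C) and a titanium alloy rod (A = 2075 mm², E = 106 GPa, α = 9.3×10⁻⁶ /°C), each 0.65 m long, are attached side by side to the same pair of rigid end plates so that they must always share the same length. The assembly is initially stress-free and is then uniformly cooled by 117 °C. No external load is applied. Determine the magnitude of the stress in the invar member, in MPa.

The titanium alloy has the larger α, so on cooling it would change length more than the invar if both were free. The rigid plates force a common final length, so the titanium alloy is put into tension and the invar into compression, with equal and opposite forces P (no external load).
Compatibility of the two members (thermal + elastic change equal): (α₁ − α₂)ΔT = P·[1/(A₁E₁) + 1/(A₂E₂)].
|α₁ − α₂|·ΔT = 7.7×10⁻⁶ × 117 = 0.0009009.
1/(A₁E₁) + 1/(A₂E₂) = 1/(1550×148×10³) + 1/(2075×106×10³) = 8.906×10⁻⁹ N⁻¹.
So P = 0.0009009 / 8.906×10⁻⁹ = 101.2 kN.
σ_{invar} = P/A₁ = 101200/1550 = 65.26 MPa, compressive.

σ ≈ 65.3 MPa (compressive)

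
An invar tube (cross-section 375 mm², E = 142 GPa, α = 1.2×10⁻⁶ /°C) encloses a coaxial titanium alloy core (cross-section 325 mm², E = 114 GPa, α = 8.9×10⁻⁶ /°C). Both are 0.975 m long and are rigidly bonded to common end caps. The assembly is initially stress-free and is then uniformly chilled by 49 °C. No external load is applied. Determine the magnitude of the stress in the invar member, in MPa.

The titanium alloy has the larger α, so on cooling it would change length more than the invar if both were free. The rigid plates force a common final length, so the titanium alloy is put into tension and the invar into compression, with equal and opposite forces P (no external load).
Setting the final lengths equal and cancelling L: (α₁ − α₂)ΔT = P/(A₁E₁) + P/(A₂E₂).
|α₁ − α₂|·ΔT = 7.7×10⁻⁶ × 49 = 0.0003773.
1/(A₁E₁) + 1/(A₂E₂) = 1/(375×142×10³) + 1/(325×114×10³) = 4.577×10⁻⁸ N⁻¹.
So P = 0.0003773 / 4.577×10⁻⁸ = 8.243 kN.
σ_{invar} = P/A₁ = 8243/375 = 21.98 MPa, compressive.

σ ≈ 22 MPa (compressive)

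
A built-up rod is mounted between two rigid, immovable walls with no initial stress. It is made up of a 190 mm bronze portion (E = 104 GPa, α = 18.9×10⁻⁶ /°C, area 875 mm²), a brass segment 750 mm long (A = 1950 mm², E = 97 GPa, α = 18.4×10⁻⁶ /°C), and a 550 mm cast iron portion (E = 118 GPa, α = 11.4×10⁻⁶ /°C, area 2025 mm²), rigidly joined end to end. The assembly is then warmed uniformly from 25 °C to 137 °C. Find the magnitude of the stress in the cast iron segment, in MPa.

σ ≈ 157 MPa (compressive)

If the supports were absent, the total length change would be Σ αᵢΔT Lᵢ = 18.9×10⁻⁶×112×190 + 18.4×10⁻⁶×112×750 + 11.4×10⁻⁶×112×550 = 2.65 mm.
The walls prevent any net length change, so an axial force P (same in every segment) develops. Compatibility: P · Σ Lᵢ/(AᵢEᵢ) = δ_free.
Σ Lᵢ/(AᵢEᵢ) = 190/(875×104×10³) + 750/(1950×97×10³) + 550/(2025×118×10³) = 8.355×10⁻⁶ mm/N.
So P = 2.65 / 8.355×10⁻⁶ = 317.2 kN, compressive.
σ_{cast iron} = P / A = 317200 / 2025 = 156.6 MPa.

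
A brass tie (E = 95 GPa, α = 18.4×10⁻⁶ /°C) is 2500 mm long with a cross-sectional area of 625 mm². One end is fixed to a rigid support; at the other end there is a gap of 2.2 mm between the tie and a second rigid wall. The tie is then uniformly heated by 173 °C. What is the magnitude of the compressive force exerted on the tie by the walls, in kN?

P ≈ 137 kN

If the wall were absent the tie would grow by αΔT L = 18.4×10⁻⁶ × 173 × 2500 = 7.958 mm.
The gap closes (δ_free > 2.2 mm) and the wall then resists a further 7.958 − 2.2 = 5.758 mm of expansion.
So σ = E(δ_free − g)/L = 95×10³ × 5.758/2500 = 218.8 MPa.
P = σA = 218.8 × 625 = 136.8 kN.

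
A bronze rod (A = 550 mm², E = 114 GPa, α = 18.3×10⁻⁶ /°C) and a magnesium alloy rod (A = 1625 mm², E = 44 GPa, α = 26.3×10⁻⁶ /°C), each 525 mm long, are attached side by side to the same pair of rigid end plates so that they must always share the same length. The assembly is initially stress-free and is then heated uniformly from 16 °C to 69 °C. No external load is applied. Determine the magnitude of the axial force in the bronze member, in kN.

The magnesium alloy has the larger α, so on heating it would change length more than the bronze if both were free. The rigid plates force a common final length, so the magnesium alloy is put into compression and the bronze into tension, with equal and opposite forces P (no external load).
Setting the final lengths equal and cancelling L: (α₁ − α₂)ΔT = P/(A₁E₁) + P/(A₂E₂).
|α₁ − α₂|·ΔT = 8×10⁻⁶ × 53 = 0.000424.
1/(A₁E₁) + 1/(A₂E₂) = 1/(550×114×10³) + 1/(1625×44×10³) = 2.993×10⁻⁸ N⁻¹.
So P = 0.000424 / 2.993×10⁻⁸ = 14.16 kN.

P ≈ 14.2 kN (tensile in the bronze)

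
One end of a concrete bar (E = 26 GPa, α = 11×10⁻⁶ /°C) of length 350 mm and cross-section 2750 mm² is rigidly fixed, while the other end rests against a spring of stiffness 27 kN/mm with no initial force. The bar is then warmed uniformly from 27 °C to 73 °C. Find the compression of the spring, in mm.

The unrestrained thermal change is αΔT L = 11×10⁻⁶ × 46 × 350 = 0.1771 mm.
Let P be the compressive force at the spring. The bar shortens elastically by PL/(AE) and the spring compresses by P/k; together these equal δ_free.
So P = δ_free / [L/(AE) + 1/k] = 0.1771 / [ 350/(2750×26×10³) + 1/(27×10³) ].
P = 0.1771 / 4.193×10⁻⁵ = 4223 N.
Spring compression = P/k = 4223/(27×10³) = 0.1564 mm.

δ ≈ 0.156 mm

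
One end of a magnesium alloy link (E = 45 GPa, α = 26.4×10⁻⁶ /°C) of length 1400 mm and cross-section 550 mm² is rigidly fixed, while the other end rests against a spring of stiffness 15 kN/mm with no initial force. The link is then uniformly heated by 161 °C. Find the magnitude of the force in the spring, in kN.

The unrestrained thermal change is αΔT L = 26.4×10⁻⁶ × 161 × 1400 = 5.951 mm.
With a force P in the spring, the elastic change of the link is PL/(AE) and that of the spring is P/k; compatibility requires their sum to equal δ_free.
So P = δ_free / [L/(AE) + 1/k] = 5.951 / [ 1400/(550×45×10³) + 1/(15×10³) ].
P = 5.951 / 0.0001232 = 48290 N.

P ≈ 48.3 kN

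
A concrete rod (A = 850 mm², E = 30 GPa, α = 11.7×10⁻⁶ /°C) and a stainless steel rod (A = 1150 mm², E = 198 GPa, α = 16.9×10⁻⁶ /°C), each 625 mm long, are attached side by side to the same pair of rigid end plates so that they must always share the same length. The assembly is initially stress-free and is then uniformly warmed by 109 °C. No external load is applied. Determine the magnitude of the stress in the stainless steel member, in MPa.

σ ≈ 11.3 MPa (compressive)

Both members must finish at the same length. With the larger α, the stainless steel tends to over-expand; the plates restrain it, putting the stainless steel in compression and the concrete in tension. With no external load the two internal forces are equal and opposite, magnitude P.
Setting the final lengths equal and cancelling L: (α₁ − α₂)ΔT = P/(A₁E₁) + P/(A₂E₂).
|α₁ − α₂|·ΔT = 5.2×10⁻⁶ × 109 = 0.0005668.
1/(A₁E₁) + 1/(A₂E₂) = 1/(850×30×10³) + 1/(1150×198×10³) = 4.361×10⁻⁸ N⁻¹.
P = 0.0005668 / 4.361×10⁻⁸ = 13000 N = 13 kN.
σ_{stainless steel} = P/A₂ = 13000/1150 = 11.3 MPa, compressive.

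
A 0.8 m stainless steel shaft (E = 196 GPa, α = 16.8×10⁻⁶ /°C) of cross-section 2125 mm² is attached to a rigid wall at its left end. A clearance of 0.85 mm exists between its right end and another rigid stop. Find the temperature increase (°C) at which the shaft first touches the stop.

ΔT ≈ 63.2 °C

Contact occurs when the free expansion equals the gap: αΔT L = 0.85 mm.
So ΔT = g/(αL) = 0.85/(16.8×10⁻⁶ × 800) = 63.24 °C.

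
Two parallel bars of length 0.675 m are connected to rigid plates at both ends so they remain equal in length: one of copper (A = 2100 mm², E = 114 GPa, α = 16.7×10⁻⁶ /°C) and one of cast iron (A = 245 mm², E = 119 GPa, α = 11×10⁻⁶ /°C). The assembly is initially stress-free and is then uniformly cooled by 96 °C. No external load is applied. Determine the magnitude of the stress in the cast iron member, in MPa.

The copper has the larger α, so on cooling it would change length more than the cast iron if both were free. The rigid plates force a common final length, so the copper is put into tension and the cast iron into compression, with equal and opposite forces P (no external load).
Compatibility of the two members (thermal + elastic change equal): (α₁ − α₂)ΔT = P·[1/(A₁E₁) + 1/(A₂E₂)].
|α₁ − α₂|·ΔT = 5.7×10⁻⁶ × 96 = 0.0005472.
1/(A₁E₁) + 1/(A₂E₂) = 1/(2100×114×10³) + 1/(245×119×10³) = 3.848×10⁻⁸ N⁻¹.
P = 0.0005472 / 3.848×10⁻⁸ = 14220 N = 14.22 kN.
σ_{cast iron} = P/A₂ = 14220/245 = 58.05 MPa, compressive.

σ ≈ 58 MPa (compressive)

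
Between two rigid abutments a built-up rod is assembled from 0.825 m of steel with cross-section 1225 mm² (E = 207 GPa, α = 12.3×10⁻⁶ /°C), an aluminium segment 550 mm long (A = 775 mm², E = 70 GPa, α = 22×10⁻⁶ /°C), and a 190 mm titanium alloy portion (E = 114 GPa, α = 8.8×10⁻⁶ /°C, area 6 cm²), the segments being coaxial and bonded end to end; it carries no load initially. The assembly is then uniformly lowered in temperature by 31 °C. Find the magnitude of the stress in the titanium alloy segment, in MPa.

σ ≈ 76.4 MPa (tensile)

With the walls removed the bar would change length by δ_free = Σ αᵢΔT Lᵢ = 12.3×10⁻⁶×31×825 + 22×10⁻⁶×31×550 + 8.8×10⁻⁶×31×190 = 0.7415 mm.
Since the ends are fixed, an axial force P builds up, equal in every segment, with P · Σ Lᵢ/(AᵢEᵢ) = δ_free.
Σ Lᵢ/(AᵢEᵢ) = 825/(1225×207×10³) + 550/(775×70×10³) + 190/(600×114×10³) = 1.617×10⁻⁵ mm/N.
So P = 0.7415 / 1.617×10⁻⁵ = 45.86 kN, tensile.
σ_{titanium alloy} = P / A = 45860 / 600 = 76.43 MPa.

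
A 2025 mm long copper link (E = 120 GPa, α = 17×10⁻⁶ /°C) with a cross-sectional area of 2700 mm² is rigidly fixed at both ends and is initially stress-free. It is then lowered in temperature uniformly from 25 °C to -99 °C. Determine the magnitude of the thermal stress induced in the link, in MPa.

With length fixed, the mechanical strain must cancel the thermal strain αΔT = 17×10⁻⁶ × 124 = 2108×10⁻⁶.
σ = EαΔT = 120×10³ × 17×10⁻⁶ × 124 = 253 MPa (tensile; the link is trying to contract).

σ ≈ 253 MPa (tensile)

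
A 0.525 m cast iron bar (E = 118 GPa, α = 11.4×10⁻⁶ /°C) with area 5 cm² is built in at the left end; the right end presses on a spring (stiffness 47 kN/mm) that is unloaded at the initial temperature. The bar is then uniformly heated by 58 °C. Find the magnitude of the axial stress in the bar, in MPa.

σ ≈ 23 MPa (compressive)

The unrestrained thermal change is αΔT L = 11.4×10⁻⁶ × 58 × 525 = 0.3471 mm.
With a force P in the spring, the elastic change of the bar is PL/(AE) and that of the spring is P/k; compatibility requires their sum to equal δ_free.
So P = δ_free / [L/(AE) + 1/k] = 0.3471 / [ 525/(500×118×10³) + 1/(47×10³) ].
P = 0.3471 / 3.017×10⁻⁵ = 11500 N.
σ = P/A = 11500/500 = 23.01 MPa.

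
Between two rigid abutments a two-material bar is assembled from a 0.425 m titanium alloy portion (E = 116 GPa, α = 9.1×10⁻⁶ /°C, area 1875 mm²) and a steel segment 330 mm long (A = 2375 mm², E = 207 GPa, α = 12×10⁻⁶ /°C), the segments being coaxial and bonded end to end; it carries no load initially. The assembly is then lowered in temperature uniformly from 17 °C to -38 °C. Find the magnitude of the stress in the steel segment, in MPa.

σ ≈ 69 MPa (tensile)

Free thermal contraction of the whole bar: Σ αᵢΔT Lᵢ = 9.1×10⁻⁶×55×425 + 12×10⁻⁶×55×330 = 0.4305 mm.
The walls prevent any net length change, so an axial force P (same in every segment) develops. Compatibility: P · Σ Lᵢ/(AᵢEᵢ) = δ_free.
The series flexibility is Σ Lᵢ/(AᵢEᵢ) = 425/(1875×116×10³) + 330/(2375×207×10³) = 2.625×10⁻⁶ mm/N.
So P = 0.4305 / 2.625×10⁻⁶ = 164 kN, tensile.
σ_{steel} = P / A = 164000 / 2375 = 69.05 MPa.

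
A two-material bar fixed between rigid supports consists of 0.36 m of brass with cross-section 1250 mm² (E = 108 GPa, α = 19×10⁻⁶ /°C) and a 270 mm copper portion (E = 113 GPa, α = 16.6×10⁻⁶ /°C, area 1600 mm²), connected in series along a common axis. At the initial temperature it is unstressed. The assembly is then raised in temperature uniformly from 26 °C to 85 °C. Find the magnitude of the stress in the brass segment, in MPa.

σ ≈ 128 MPa (compressive)

Free thermal expansion of the whole bar: Σ αᵢΔT Lᵢ = 19×10⁻⁶×59×360 + 16.6×10⁻⁶×59×270 = 0.668 mm.
Since the ends are fixed, an axial force P builds up, equal in every segment, with P · Σ Lᵢ/(AᵢEᵢ) = δ_free.
Σ Lᵢ/(AᵢEᵢ) = 360/(1250×108×10³) + 270/(1600×113×10³) = 4.16×10⁻⁶ mm/N.
P = 0.668 / 4.16×10⁻⁶ = 160600 N = 160.6 kN, compressive.
σ_{brass} = P / A = 160600 / 1250 = 128.5 MPa.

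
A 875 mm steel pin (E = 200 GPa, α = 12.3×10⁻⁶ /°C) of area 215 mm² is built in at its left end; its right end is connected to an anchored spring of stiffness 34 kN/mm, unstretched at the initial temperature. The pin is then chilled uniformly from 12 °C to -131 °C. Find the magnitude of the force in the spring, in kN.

P ≈ 30.9 kN

Free thermal contraction: δ_free = αΔT L = 12.3×10⁻⁶ × 143 × 875 = 1.539 mm.
Let P be the tensile force in the spring. The pin extends elastically by PL/(AE) and the spring stretches by P/k; together these equal δ_free.
So P = δ_free / [L/(AE) + 1/k] = 1.539 / [ 875/(215×200×10³) + 1/(34×10³) ].
P = 1.539 / 4.976×10⁻⁵ = 30930 N.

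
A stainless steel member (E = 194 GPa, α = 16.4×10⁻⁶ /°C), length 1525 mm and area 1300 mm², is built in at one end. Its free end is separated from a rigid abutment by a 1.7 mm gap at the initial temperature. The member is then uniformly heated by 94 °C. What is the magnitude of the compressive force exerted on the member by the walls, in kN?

P ≈ 108 kN

If the wall were absent the member would grow by αΔT L = 16.4×10⁻⁶ × 94 × 1525 = 2.351 mm.
After closing the 1.7 mm clearance, 2.351 − 1.7 = 0.6509 mm of expansion remains to be suppressed by the wall.
Compatibility: PL/(AE) = 0.6509 mm, so σ = P/A = E × (0.6509/1525) = 82.81 MPa.
P = σA = 82.81 × 1300 = 107.7 kN.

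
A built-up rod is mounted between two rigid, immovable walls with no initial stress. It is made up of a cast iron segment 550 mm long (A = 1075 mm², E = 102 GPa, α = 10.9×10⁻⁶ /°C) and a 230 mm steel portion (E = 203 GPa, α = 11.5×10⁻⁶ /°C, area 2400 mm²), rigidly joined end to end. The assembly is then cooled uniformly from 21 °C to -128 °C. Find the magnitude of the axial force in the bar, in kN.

P ≈ 235 kN (tensile)

With the walls removed the bar would change length by δ_free = Σ αᵢΔT Lᵢ = 10.9×10⁻⁶×149×550 + 11.5×10⁻⁶×149×230 = 1.287 mm.
Since the ends are fixed, an axial force P builds up, equal in every segment, with P · Σ Lᵢ/(AᵢEᵢ) = δ_free.
Σ Lᵢ/(AᵢEᵢ) = 550/(1075×102×10³) + 230/(2400×203×10³) = 5.488×10⁻⁶ mm/N.
P = 1.287 / 5.488×10⁻⁶ = 234600 N = 234.6 kN, tensile.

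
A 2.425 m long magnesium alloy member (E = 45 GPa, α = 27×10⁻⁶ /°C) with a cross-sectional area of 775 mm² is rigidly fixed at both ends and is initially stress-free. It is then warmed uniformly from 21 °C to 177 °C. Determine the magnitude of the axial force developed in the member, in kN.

The ends cannot move, so σ = EαΔT = 45×10³ × 27×10⁻⁶ × 156 = 189.5 MPa.
Then P = σA = 189.5 × 775 mm² = 146.9 kN, compressive.

P ≈ 147 kN (compressive)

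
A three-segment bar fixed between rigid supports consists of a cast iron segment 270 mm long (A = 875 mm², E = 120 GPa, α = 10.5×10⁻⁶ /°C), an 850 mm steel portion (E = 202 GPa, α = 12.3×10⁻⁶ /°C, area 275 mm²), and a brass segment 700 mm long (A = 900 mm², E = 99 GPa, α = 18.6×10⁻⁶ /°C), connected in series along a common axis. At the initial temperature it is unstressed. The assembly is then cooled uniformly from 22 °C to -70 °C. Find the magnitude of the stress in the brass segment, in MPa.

σ ≈ 105 MPa (tensile)

If the supports were absent, the total length change would be Σ αᵢΔT Lᵢ = 10.5×10⁻⁶×92×270 + 12.3×10⁻⁶×92×850 + 18.6×10⁻⁶×92×700 = 2.421 mm.
Since the ends are fixed, an axial force P builds up, equal in every segment, with P · Σ Lᵢ/(AᵢEᵢ) = δ_free.
The series flexibility is Σ Lᵢ/(AᵢEᵢ) = 270/(875×120×10³) + 850/(275×202×10³) + 700/(900×99×10³) = 2.573×10⁻⁵ mm/N.
P = 2.421 / 2.573×10⁻⁵ = 94080 N = 94.08 kN, tensile.
σ_{brass} = P / A = 94080 / 900 = 104.5 MPa.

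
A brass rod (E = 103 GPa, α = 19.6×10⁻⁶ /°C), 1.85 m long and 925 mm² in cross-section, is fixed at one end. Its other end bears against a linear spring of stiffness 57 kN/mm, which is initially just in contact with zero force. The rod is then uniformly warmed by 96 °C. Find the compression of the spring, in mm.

δ ≈ 1.65 mm

If the spring were absent the rod would lengthen by αΔT L = 19.6×10⁻⁶ × 96 × 1850 = 3.481 mm.
Let P be the compressive force at the spring. The rod shortens elastically by PL/(AE) and the spring compresses by P/k; together these equal δ_free.
P [ L/(AE) + 1/k ] = δ_free → P [ 1850/(925×103×10³) + 1/(57×10³) ] = 3.481.
P = 3.481 / 3.696×10⁻⁵ = 94180 N.
Spring compression = P/k = 94180/(57×10³) = 1.652 mm.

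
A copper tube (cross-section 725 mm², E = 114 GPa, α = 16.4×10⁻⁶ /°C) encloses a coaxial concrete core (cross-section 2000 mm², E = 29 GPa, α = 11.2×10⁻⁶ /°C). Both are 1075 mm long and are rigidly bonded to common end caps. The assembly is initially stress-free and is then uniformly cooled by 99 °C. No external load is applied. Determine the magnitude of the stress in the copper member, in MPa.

σ ≈ 24.2 MPa (tensile)

The copper has the larger α, so on cooling it would change length more than the concrete if both were free. The rigid plates force a common final length, so the copper is put into tension and the concrete into compression, with equal and opposite forces P (no external load).
Equating the net (thermal + elastic) strains gives |α₁ − α₂|·ΔT = P·[1/(A₁E₁) + 1/(A₂E₂)].
|α₁ − α₂|·ΔT = 5.2×10⁻⁶ × 99 = 0.0005148.
1/(A₁E₁) + 1/(A₂E₂) = 1/(725×114×10³) + 1/(2000×29×10³) = 2.934×10⁻⁸ N⁻¹.
P = 0.0005148 / 2.934×10⁻⁸ = 17550 N = 17.55 kN.
σ_{copper} = P/A₁ = 17550/725 = 24.2 MPa, tensile.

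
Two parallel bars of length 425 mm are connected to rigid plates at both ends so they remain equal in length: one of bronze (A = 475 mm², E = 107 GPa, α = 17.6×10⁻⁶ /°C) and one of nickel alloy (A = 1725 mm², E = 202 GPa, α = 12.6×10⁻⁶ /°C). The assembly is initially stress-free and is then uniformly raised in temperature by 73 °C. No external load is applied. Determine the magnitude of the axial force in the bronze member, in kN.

P ≈ 16.2 kN (compressive in the bronze)

Both members must finish at the same length. With the larger α, the bronze tends to over-expand; the plates restrain it, putting the bronze in compression and the nickel alloy in tension. With no external load the two internal forces are equal and opposite, magnitude P.
Compatibility of the two members (thermal + elastic change equal): (α₁ − α₂)ΔT = P·[1/(A₁E₁) + 1/(A₂E₂)].
|α₁ − α₂|·ΔT = 5×10⁻⁶ × 73 = 0.000365.
1/(A₁E₁) + 1/(A₂E₂) = 1/(475×107×10³) + 1/(1725×202×10³) = 2.255×10⁻⁸ N⁻¹.
So P = 0.000365 / 2.255×10⁻⁸ = 16.19 kN.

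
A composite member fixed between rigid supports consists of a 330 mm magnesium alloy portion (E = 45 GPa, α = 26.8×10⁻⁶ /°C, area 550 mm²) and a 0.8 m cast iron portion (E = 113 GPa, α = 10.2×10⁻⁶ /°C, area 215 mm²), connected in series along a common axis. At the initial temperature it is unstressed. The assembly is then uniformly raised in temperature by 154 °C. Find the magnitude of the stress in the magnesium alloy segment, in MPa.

If the supports were absent, the total length change would be Σ αᵢΔT Lᵢ = 26.8×10⁻⁶×154×330 + 10.2×10⁻⁶×154×800 = 2.619 mm.
The walls prevent any net length change, so an axial force P (same in every segment) develops. Compatibility: P · Σ Lᵢ/(AᵢEᵢ) = δ_free.
The series flexibility is Σ Lᵢ/(AᵢEᵢ) = 330/(550×45×10³) + 800/(215×113×10³) = 4.626×10⁻⁵ mm/N.
P = 2.619 / 4.626×10⁻⁵ = 56600 N = 56.6 kN, compressive.
σ_{magnesium alloy} = P / A = 56600 / 550 = 102.9 MPa.

σ ≈ 103 MPa (compressive)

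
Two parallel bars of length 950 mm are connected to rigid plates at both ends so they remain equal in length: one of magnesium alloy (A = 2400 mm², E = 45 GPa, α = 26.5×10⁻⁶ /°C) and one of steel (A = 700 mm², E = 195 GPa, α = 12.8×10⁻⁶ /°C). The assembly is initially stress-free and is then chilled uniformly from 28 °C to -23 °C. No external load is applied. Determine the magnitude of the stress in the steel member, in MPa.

σ ≈ 60.2 MPa (compressive)

The magnesium alloy has the larger α, so on cooling it would change length more than the steel if both were free. The rigid plates force a common final length, so the magnesium alloy is put into tension and the steel into compression, with equal and opposite forces P (no external load).
Setting the final lengths equal and cancelling L: (α₁ − α₂)ΔT = P/(A₁E₁) + P/(A₂E₂).
|α₁ − α₂|·ΔT = 13.7×10⁻⁶ × 51 = 0.0006987.
1/(A₁E₁) + 1/(A₂E₂) = 1/(2400×45×10³) + 1/(700×195×10³) = 1.659×10⁻⁸ N⁻¹.
So P = 0.0006987 / 1.659×10⁻⁸ = 42.13 kN.
σ_{steel} = P/A₂ = 42130/700 = 60.18 MPa, compressive.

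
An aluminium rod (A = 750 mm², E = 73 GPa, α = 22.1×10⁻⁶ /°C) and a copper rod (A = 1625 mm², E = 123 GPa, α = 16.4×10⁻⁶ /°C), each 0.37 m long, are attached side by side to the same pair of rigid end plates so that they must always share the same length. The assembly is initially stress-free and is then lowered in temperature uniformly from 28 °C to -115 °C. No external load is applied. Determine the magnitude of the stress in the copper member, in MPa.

σ ≈ 21.6 MPa (compressive)

Both members must finish at the same length. With the larger α, the aluminium tends to over-contract; the plates restrain it, putting the aluminium in tension and the copper in compression. With no external load the two internal forces are equal and opposite, magnitude P.
Equating the net (thermal + elastic) strains gives |α₁ − α₂|·ΔT = P·[1/(A₁E₁) + 1/(A₂E₂)].
|α₁ − α₂|·ΔT = 5.7×10⁻⁶ × 143 = 0.0008151.
1/(A₁E₁) + 1/(A₂E₂) = 1/(750×73×10³) + 1/(1625×123×10³) = 2.327×10⁻⁸ N⁻¹.
So P = 0.0008151 / 2.327×10⁻⁸ = 35.03 kN.
σ_{copper} = P/A₂ = 35030/1625 = 21.56 MPa, compressive.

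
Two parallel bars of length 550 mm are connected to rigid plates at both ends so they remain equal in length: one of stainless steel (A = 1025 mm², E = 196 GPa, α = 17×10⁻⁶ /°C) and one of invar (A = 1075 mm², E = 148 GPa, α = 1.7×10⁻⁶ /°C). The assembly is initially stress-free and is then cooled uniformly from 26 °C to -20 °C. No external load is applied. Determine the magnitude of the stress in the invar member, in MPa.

The stainless steel has the larger α, so on cooling it would change length more than the invar if both were free. The rigid plates force a common final length, so the stainless steel is put into tension and the invar into compression, with equal and opposite forces P (no external load).
Equating the net (thermal + elastic) strains gives |α₁ − α₂|·ΔT = P·[1/(A₁E₁) + 1/(A₂E₂)].
|α₁ − α₂|·ΔT = 15.3×10⁻⁶ × 46 = 0.0007038.
1/(A₁E₁) + 1/(A₂E₂) = 1/(1025×196×10³) + 1/(1075×148×10³) = 1.126×10⁻⁸ N⁻¹.
P = 0.0007038 / 1.126×10⁻⁸ = 62490 N = 62.49 kN.
σ_{invar} = P/A₂ = 62490/1075 = 58.13 MPa, compressive.

σ ≈ 58.1 MPa (compressive)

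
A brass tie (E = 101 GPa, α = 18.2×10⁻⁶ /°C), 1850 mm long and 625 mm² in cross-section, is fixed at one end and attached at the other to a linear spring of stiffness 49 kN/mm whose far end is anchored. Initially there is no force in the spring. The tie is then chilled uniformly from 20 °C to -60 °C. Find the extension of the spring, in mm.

δ ≈ 1.11 mm

The unrestrained thermal change is αΔT L = 18.2×10⁻⁶ × 80 × 1850 = 2.694 mm.
Let P be the tensile force in the spring. The tie extends elastically by PL/(AE) and the spring stretches by P/k; together these equal δ_free.
So P = δ_free / [L/(AE) + 1/k] = 2.694 / [ 1850/(625×101×10³) + 1/(49×10³) ].
P = 2.694 / 4.972×10⁻⁵ = 54180 N.
Spring extension = P/k = 54180/(49×10³) = 1.106 mm.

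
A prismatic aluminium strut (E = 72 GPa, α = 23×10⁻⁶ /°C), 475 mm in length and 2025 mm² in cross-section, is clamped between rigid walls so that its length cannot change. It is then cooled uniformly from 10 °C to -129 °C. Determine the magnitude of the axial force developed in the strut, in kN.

Full restraint means ε = 0, so the stress is σ = EαΔT = 72×10³ × 23×10⁻⁶ × 139 = 230.2 MPa.
Axial force P = σA = 230.2 × 2025 = 466100 N = 466.1 kN, tensile.

P ≈ 466 kN (tensile)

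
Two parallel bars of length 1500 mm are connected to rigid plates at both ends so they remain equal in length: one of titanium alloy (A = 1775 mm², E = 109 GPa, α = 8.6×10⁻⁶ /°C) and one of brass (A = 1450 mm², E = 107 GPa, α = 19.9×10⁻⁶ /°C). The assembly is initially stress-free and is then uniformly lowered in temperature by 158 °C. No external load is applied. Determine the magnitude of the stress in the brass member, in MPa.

σ ≈ 106 MPa (tensile)

Both members must finish at the same length. With the larger α, the brass tends to over-contract; the plates restrain it, putting the brass in tension and the titanium alloy in compression. With no external load the two internal forces are equal and opposite, magnitude P.
Equating the net (thermal + elastic) strains gives |α₁ − α₂|·ΔT = P·[1/(A₁E₁) + 1/(A₂E₂)].
|α₁ − α₂|·ΔT = 11.3×10⁻⁶ × 158 = 0.001785.
1/(A₁E₁) + 1/(A₂E₂) = 1/(1775×109×10³) + 1/(1450×107×10³) = 1.161×10⁻⁸ N⁻¹.
So P = 0.001785 / 1.161×10⁻⁸ = 153.7 kN.
σ_{brass} = P/A₂ = 153700/1450 = 106 MPa, tensile.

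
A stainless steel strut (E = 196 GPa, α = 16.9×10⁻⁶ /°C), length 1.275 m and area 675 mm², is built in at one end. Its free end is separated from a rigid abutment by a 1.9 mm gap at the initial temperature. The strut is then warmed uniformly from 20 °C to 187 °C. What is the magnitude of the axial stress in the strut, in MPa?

If the wall were absent the strut would grow by αΔT L = 16.9×10⁻⁶ × 167 × 1275 = 3.598 mm.
This exceeds the 1.9 mm gap, so the wall pushes back. The portion of expansion that must be recovered elastically is δ_free − gap = 3.598 − 1.9 = 1.698 mm.
Compatibility: PL/(AE) = 1.698 mm, so σ = P/A = E × (1.698/1275) = 261.1 MPa.

σ ≈ 261 MPa (compressive)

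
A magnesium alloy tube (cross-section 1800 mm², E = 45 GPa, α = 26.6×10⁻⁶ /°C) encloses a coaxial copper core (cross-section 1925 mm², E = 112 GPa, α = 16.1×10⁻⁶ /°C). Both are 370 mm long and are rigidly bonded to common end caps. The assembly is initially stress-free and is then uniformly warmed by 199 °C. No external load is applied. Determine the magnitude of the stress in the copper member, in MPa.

The magnesium alloy has the larger α, so on heating it would change length more than the copper if both were free. The rigid plates force a common final length, so the magnesium alloy is put into compression and the copper into tension, with equal and opposite forces P (no external load).
Setting the final lengths equal and cancelling L: (α₁ − α₂)ΔT = P/(A₁E₁) + P/(A₂E₂).
|α₁ − α₂|·ΔT = 10.5×10⁻⁶ × 199 = 0.002089.
1/(A₁E₁) + 1/(A₂E₂) = 1/(1800×45×10³) + 1/(1925×112×10³) = 1.698×10⁻⁸ N⁻¹.
P = 0.002089 / 1.698×10⁻⁸ = 123000 N = 123 kN.
σ_{copper} = P/A₂ = 123000/1925 = 63.91 MPa, tensile.

σ ≈ 63.9 MPa (tensile)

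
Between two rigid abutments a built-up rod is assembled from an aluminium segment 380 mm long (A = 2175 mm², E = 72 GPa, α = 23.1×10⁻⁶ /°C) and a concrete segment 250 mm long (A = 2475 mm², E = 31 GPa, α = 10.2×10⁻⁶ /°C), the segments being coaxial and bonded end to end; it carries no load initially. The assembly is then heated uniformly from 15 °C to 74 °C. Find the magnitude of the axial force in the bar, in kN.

Free thermal expansion of the whole bar: Σ αᵢΔT Lᵢ = 23.1×10⁻⁶×59×380 + 10.2×10⁻⁶×59×250 = 0.6684 mm.
The walls prevent any net length change, so an axial force P (same in every segment) develops. Compatibility: P · Σ Lᵢ/(AᵢEᵢ) = δ_free.
Σ Lᵢ/(AᵢEᵢ) = 380/(2175×72×10³) + 250/(2475×31×10³) = 5.685×10⁻⁶ mm/N.
So P = 0.6684 / 5.685×10⁻⁶ = 117.6 kN, compressive.

P ≈ 118 kN (compressive)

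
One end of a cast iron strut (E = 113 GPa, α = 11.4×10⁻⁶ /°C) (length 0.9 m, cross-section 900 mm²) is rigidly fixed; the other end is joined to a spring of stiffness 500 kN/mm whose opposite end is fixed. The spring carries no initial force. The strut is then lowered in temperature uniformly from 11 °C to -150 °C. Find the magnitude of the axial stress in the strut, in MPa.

If the spring were absent the strut would shorten by αΔT L = 11.4×10⁻⁶ × 161 × 900 = 1.652 mm.
Let P be the tensile force in the spring. The strut extends elastically by PL/(AE) and the spring stretches by P/k; together these equal δ_free.
P [ L/(AE) + 1/k ] = δ_free → P [ 900/(900×113×10³) + 1/(500×10³) ] = 1.652.
P = 1.652 / 1.085×10⁻⁵ = 152300 N.
σ = P/A = 152300/900 = 169.2 MPa.

σ ≈ 169 MPa (tensile)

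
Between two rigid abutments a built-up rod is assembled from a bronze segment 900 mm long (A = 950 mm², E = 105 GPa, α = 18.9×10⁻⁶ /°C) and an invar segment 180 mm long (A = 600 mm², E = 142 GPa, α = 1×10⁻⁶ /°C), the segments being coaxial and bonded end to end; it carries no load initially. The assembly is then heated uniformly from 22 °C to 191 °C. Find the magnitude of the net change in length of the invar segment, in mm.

If the supports were absent, the total length change would be Σ αᵢΔT Lᵢ = 18.9×10⁻⁶×169×900 + 1×10⁻⁶×169×180 = 2.905 mm.
Since the ends are fixed, an axial force P builds up, equal in every segment, with P · Σ Lᵢ/(AᵢEᵢ) = δ_free.
Σ Lᵢ/(AᵢEᵢ) = 900/(950×105×10³) + 180/(600×142×10³) = 1.114×10⁻⁵ mm/N.
So P = 2.905 / 1.114×10⁻⁵ = 260.9 kN, compressive.
For the invar segment, free thermal change = 1×10⁻⁶×169×180 = 0.03042 mm and elastic change from P = 260900×180/(600×142×10³) = 0.5512 mm; these oppose, so the net change is 0.521 mm (segment shortens).

|ΔL| ≈ 0.521 mm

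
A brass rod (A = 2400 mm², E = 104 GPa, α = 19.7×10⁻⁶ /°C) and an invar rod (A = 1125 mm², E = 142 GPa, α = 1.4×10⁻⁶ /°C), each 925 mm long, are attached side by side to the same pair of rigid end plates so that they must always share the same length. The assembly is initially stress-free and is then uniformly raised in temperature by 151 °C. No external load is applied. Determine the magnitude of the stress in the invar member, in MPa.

The brass has the larger α, so on heating it would change length more than the invar if both were free. The rigid plates force a common final length, so the brass is put into compression and the invar into tension, with equal and opposite forces P (no external load).
Compatibility of the two members (thermal + elastic change equal): (α₁ − α₂)ΔT = P·[1/(A₁E₁) + 1/(A₂E₂)].
|α₁ − α₂|·ΔT = 18.3×10⁻⁶ × 151 = 0.002763.
1/(A₁E₁) + 1/(A₂E₂) = 1/(2400×104×10³) + 1/(1125×142×10³) = 1.027×10⁻⁸ N⁻¹.
P = 0.002763 / 1.027×10⁻⁸ = 269200 N = 269.2 kN.
σ_{invar} = P/A₂ = 269200/1125 = 239.3 MPa, tensile.

σ ≈ 239 MPa (tensile)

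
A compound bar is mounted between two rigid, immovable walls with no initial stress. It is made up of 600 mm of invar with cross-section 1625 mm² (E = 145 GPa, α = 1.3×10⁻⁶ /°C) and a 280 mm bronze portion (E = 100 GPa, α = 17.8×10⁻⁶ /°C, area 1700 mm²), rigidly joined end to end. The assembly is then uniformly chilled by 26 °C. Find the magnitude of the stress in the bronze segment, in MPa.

Free thermal contraction of the whole bar: Σ αᵢΔT Lᵢ = 1.3×10⁻⁶×26×600 + 17.8×10⁻⁶×26×280 = 0.1499 mm.
Since the ends are fixed, an axial force P builds up, equal in every segment, with P · Σ Lᵢ/(AᵢEᵢ) = δ_free.
The series flexibility is Σ Lᵢ/(AᵢEᵢ) = 600/(1625×145×10³) + 280/(1700×100×10³) = 4.193×10⁻⁶ mm/N.
P = 0.1499 / 4.193×10⁻⁶ = 35740 N = 35.74 kN, tensile.
σ_{bronze} = P / A = 35740 / 1700 = 21.02 MPa.

σ ≈ 21 MPa (tensile)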